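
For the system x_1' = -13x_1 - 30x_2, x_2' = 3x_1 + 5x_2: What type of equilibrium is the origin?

A = [[-13,-30],[3,5]]; det(A-λI) = λ^2 + 8λ + 25.
λ = -4 ± 3i: negative real part.

stable spiral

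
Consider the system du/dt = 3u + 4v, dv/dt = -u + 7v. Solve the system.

Coefficient matrix A = [[3, 4], [-1, 7]].
Characteristic polynomial det(A - λI) = λ^2 - 10λ + 25 = 0.
Single eigenvalue λ = 5 with algebraic multiplicity 2.
Eigenvector v = (-2,-1); generalized eigenvector w with (A-λI)w=v is (-1,-1).
General solution: e^(5t)[c_1·v + c_2·(t·v + w)].

u(t) = -2c_1e^(5t) - 2c_2te^(5t) - c_2e^(5t), v(t) = -c_1e^(5t) - c_2te^(5t) - c_2e^(5t)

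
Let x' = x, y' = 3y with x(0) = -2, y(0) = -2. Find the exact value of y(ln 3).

-54

A = [[1,0],[0,3]]; eigenvalues λ = 3, 1.
Eigenvectors: (0,1) for λ=3, (-1,0) for λ=1.
From the initial condition, c_1 = -2, c_2 = 2.
y(ln 3) = (-2)(3^3)(1) + (2)(3^1)(0) = -54.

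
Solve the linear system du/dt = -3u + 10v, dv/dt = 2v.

u(t) = -c_1e^(-3t) + 2c_2e^(2t), v(t) = c_2e^(2t)

Coefficient matrix A = [[-3, 10], [0, 2]].
Characteristic polynomial det(A - λI) = λ^2 + λ - 6 = 0.
Eigenvalues λ = -3, 2.
For λ=-3: (A-λI) row 1 is [0, 10], so an eigenvector is (-1, 0).
For λ=2: (A-λI) row 1 is [-5, 10], so an eigenvector is (2, 1).
General solution: c_1e^(-3t)(-1,0) + c_2e^(2t)(2,1).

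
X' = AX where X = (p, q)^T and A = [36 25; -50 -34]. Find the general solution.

p(t) = 2c_1e^(t)sin(5t) + c_1e^(t)cos(5t) + c_2e^(t)sin(5t) - 2c_2e^(t)cos(5t), q(t) = -3c_1e^(t)sin(5t) - c_1e^(t)cos(5t) - c_2e^(t)sin(5t) + 3c_2e^(t)cos(5t)

Coefficient matrix A = [[36, 25], [-50, -34]].
Characteristic polynomial det(A - λI) = λ^2 - 2λ + 26 = 0.
Eigenvalues λ = 1 ± 5i (complex conjugate pair).
For λ=1+5i: an eigenvector is (1,-1) - i(2,-3) = (1 - 2i, -1 + 3i).
A real fundamental pair from Re and Im of e^((1+5i)t)v: X_1 = e^(t)(cos(5t)·(1,-1) + sin(5t)·(2,-3)), X_2 = e^(t)(sin(5t)·(1,-1) - cos(5t)·(2,-3)).
General solution: c_1X_1 + c_2X_2.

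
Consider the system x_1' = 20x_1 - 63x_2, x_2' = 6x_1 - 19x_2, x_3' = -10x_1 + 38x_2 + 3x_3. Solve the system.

Coefficient matrix A = [[20, -63, 0], [6, -19, 0], [-10, 38, 3]].
det(A - λI) = 0 gives eigenvalues λ = 2, -1, 3.
For λ=2: eigenvector (-7,-2,6).
For λ=-1: eigenvector (-3,-1,2).
For λ=3: eigenvector (0,0,1).
General solution: c_1e^(2t)(-7,-2,6) + c_2e^(-t)(-3,-1,2) + c_3e^(3t)(0,0,1).

x_1(t) = -7c_1e^(2t) - 3c_2e^(-t), x_2(t) = -2c_1e^(2t) - c_2e^(-t), x_3(t) = 6c_1e^(2t) + 2c_2e^(-t) + c_3e^(3t)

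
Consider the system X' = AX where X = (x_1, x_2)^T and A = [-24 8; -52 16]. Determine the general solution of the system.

x_1(t) = C_1e^(-4t)sin(4t) + C_1e^(-4t)cos(4t) + C_2e^(-4t)sin(4t) - C_2e^(-4t)cos(4t), x_2(t) = 2C_1e^(-4t)sin(4t) + 3C_1e^(-4t)cos(4t) + 3C_2e^(-4t)sin(4t) - 2C_2e^(-4t)cos(4t)

Coefficient matrix A = [[-24, 8], [-52, 16]].
Characteristic polynomial det(A - λI) = λ^2 + 8λ + 32 = 0.
Eigenvalues λ = -4 ± 4i (complex conjugate pair).
For λ=-4+4i: an eigenvector is (1,3) - i(1,2) = (1 - i, 3 - 2i).
A real fundamental pair from Re and Im of e^((-4+4i)t)v: X_1 = e^(-4t)(cos(4t)·(1,3) + sin(4t)·(1,2)), X_2 = e^(-4t)(sin(4t)·(1,3) - cos(4t)·(1,2)).
General solution: C_1X_1 + C_2X_2.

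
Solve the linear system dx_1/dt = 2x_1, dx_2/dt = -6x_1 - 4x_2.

Coefficient matrix A = [[2, 0], [-6, -4]].
Characteristic polynomial det(A - λI) = λ^2 + 2λ - 8 = 0.
Eigenvalues λ = 2, -4.
For λ=2: (A-λI) row 2 is [-6, -6], so an eigenvector is (-1, 1).
For λ=-4: (A-λI) row 1 is [6, 0], so an eigenvector is (0, -1).
General solution: c_1e^(2t)(-1,1) + c_2e^(-4t)(0,-1).

x_1(t) = -c_1e^(2t), x_2(t) = c_1e^(2t) - c_2e^(-4t)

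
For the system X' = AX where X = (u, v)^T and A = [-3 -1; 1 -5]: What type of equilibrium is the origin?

A = [[-3,-1],[1,-5]]; det(A-λI) = λ^2 + 8λ + 16.
repeated λ = -4 with a single eigenvector.

stable improper node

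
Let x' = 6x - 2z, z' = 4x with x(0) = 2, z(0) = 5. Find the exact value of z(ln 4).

-160

A = [[6,-2],[4,0]]; eigenvalues λ = 2, 4.
Eigenvectors: (1,2) for λ=2, (-1,-1) for λ=4.
From the initial condition, c_1 = 3, c_2 = 1.
z(ln 4) = (3)(4^2)(2) + (1)(4^4)(-1) = -160.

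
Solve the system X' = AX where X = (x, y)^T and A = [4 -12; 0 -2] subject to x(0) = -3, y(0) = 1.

x(t) = -5e^(4t) + 2e^(-2t), y(t) = e^(-2t)

Coefficient matrix A = [[4, -12], [0, -2]].
Characteristic polynomial det(A - λI) = λ^2 - 2λ - 8 = 0.
Eigenvalues λ = -2, 4.
For λ=-2: (A-λI) row 1 is [6, -12], so an eigenvector is (-2, -1).
For λ=4: (A-λI) row 1 is [0, -12], so an eigenvector is (-1, 0).
General solution: c_1e^(-2t)(-2,-1) + c_2e^(4t)(-1,0).
Applying x(0)=-3, y(0)=1 gives c_1=-1, c_2=5.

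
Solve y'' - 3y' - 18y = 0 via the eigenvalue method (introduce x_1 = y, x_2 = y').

y(t) = C_1e^(-3t) + C_2e^(6t)

Let x_1 = y, x_2 = y'. Then x_1' = x_2 and x_2' = 18x_1 + 3x_2.
A = [[0,1],[18,3]]; det(A-λI) = λ^2 - 3λ - 18.
Eigenvalues λ = -3, 6 with eigenvectors (1,-3), (1,6).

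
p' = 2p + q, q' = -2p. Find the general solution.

p(t) = -c_1e^(t)sin(t) + c_2e^(t)cos(t), q(t) = c_1e^(t)sin(t) - c_1e^(t)cos(t) - c_2e^(t)sin(t) - c_2e^(t)cos(t)

Coefficient matrix A = [[2, 1], [-2, 0]].
Characteristic polynomial det(A - λI) = λ^2 - 2λ + 2 = 0.
Eigenvalues λ = 1 ± i (complex conjugate pair).
For λ=1+i: an eigenvector is (0,-1) - i(-1,1) = (0 + i, -1 - i).
A real fundamental pair from Re and Im of e^((1+i)t)v: X_1 = e^(t)(cos(t)·(0,-1) + sin(t)·(-1,1)), X_2 = e^(t)(sin(t)·(0,-1) - cos(t)·(-1,1)).
General solution: c_1X_1 + c_2X_2.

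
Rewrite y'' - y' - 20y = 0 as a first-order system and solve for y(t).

y(t) = K_1e^(5t) + K_2e^(-4t)

Let x_1 = y, x_2 = y'. Then x_1' = x_2 and x_2' = 20x_1 + x_2.
A = [[0,1],[20,1]]; det(A-λI) = λ^2 - λ - 20.
Eigenvalues λ = 5, -4 with eigenvectors (1,5), (1,-4).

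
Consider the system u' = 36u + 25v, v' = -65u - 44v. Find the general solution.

Coefficient matrix A = [[36, 25], [-65, -44]].
Characteristic polynomial det(A - λI) = λ^2 + 8λ + 41 = 0.
Eigenvalues λ = -4 ± 5i (complex conjugate pair).
For λ=-4+5i: an eigenvector is (-2,3) - i(-1,2) = (-2 + i, 3 - 2i).
A real fundamental pair from Re and Im of e^((-4+5i)t)v: X_1 = e^(-4t)(cos(5t)·(-2,3) + sin(5t)·(-1,2)), X_2 = e^(-4t)(sin(5t)·(-2,3) - cos(5t)·(-1,2)).
General solution: K_1X_1 + K_2X_2.

u(t) = -K_1e^(-4t)sin(5t) - 2K_1e^(-4t)cos(5t) - 2K_2e^(-4t)sin(5t) + K_2e^(-4t)cos(5t), v(t) = 2K_1e^(-4t)sin(5t) + 3K_1e^(-4t)cos(5t) + 3K_2e^(-4t)sin(5t) - 2K_2e^(-4t)cos(5t)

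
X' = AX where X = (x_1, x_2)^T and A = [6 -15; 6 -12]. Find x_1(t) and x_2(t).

Coefficient matrix A = [[6, -15], [6, -12]].
Characteristic polynomial det(A - λI) = λ^2 + 6λ + 18 = 0.
Eigenvalues λ = -3 ± 3i (complex conjugate pair).
For λ=-3+3i: an eigenvector is (1,1) - i(-2,-1) = (1 + 2i, 1 + i).
A real fundamental pair from Re and Im of e^((-3+3i)t)v: X_1 = e^(-3t)(cos(3t)·(1,1) + sin(3t)·(-2,-1)), X_2 = e^(-3t)(sin(3t)·(1,1) - cos(3t)·(-2,-1)).
General solution: C_1X_1 + C_2X_2.

x_1(t) = -2C_1e^(-3t)sin(3t) + C_1e^(-3t)cos(3t) + C_2e^(-3t)sin(3t) + 2C_2e^(-3t)cos(3t), x_2(t) = -C_1e^(-3t)sin(3t) + C_1e^(-3t)cos(3t) + C_2e^(-3t)sin(3t) + C_2e^(-3t)cos(3t)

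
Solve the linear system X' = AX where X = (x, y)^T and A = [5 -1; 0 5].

Coefficient matrix A = [[5, -1], [0, 5]].
Characteristic polynomial det(A - λI) = λ^2 - 10λ + 25 = 0.
Single eigenvalue λ = 5 with algebraic multiplicity 2.
Eigenvector v = (-1,0); generalized eigenvector w with (A-λI)w=v is (1,1).
General solution: e^(5t)[C_1·v + C_2·(t·v + w)].

x(t) = -C_1e^(5t) - C_2te^(5t) + C_2e^(5t), y(t) = C_2e^(5t)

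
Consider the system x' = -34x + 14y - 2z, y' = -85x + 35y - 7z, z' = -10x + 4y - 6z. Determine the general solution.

x(t) = 4C_1e^(-2t) + 2C_2e^(t) - C_3e^(-4t), y(t) = 9C_1e^(-2t) + 5C_2e^(t) - 2C_3e^(-4t), z(t) = -C_1e^(-2t) + C_3e^(-4t)

Coefficient matrix A = [[-34, 14, -2], [-85, 35, -7], [-10, 4, -6]].
det(A - λI) = 0 gives eigenvalues λ = -2, 1, -4.
For λ=-2: eigenvector (4,9,-1).
For λ=1: eigenvector (2,5,0).
For λ=-4: eigenvector (-1,-2,1).
General solution: C_1e^(-2t)(4,9,-1) + C_2e^(t)(2,5,0) + C_3e^(-4t)(-1,-2,1).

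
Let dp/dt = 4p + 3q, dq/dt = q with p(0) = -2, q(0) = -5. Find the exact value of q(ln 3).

A = [[4,3],[0,1]]; eigenvalues λ = 1, 4.
Eigenvectors: (-1,1) for λ=1, (-1,0) for λ=4.
From the initial condition, c_1 = -5, c_2 = 7.
q(ln 3) = (-5)(3^1)(1) + (7)(3^4)(0) = -15.

-15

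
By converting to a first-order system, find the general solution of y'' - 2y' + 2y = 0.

y(t) = C_1e^(t)cos(t) + C_2e^(t)sin(t)

Let x_1 = y, x_2 = y'. Then x_1' = x_2 and x_2' = -2x_1 + 2x_2.
A = [[0,1],[-2,2]]; det(A-λI) = λ^2 - 2λ + 2.
Eigenvalues λ = 1 ± i.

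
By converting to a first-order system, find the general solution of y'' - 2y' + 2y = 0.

y(t) = K_1e^(t)cos(t) + K_2e^(t)sin(t)

Let x_1 = y, x_2 = y'. Then x_1' = x_2 and x_2' = -2x_1 + 2x_2.
A = [[0,1],[-2,2]]; det(A-λI) = λ^2 - 2λ + 2.
Eigenvalues λ = 1 ± i.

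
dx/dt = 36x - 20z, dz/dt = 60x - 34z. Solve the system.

Coefficient matrix A = [[36, -20], [60, -34]].
Characteristic polynomial det(A - λI) = λ^2 - 2λ - 24 = 0.
Eigenvalues λ = 6, -4.
For λ=6: (A-λI) row 1 is [30, -20], so an eigenvector is (-2, -3).
For λ=-4: (A-λI) row 1 is [40, -20], so an eigenvector is (-1, -2).
General solution: K_1e^(6t)(-2,-3) + K_2e^(-4t)(-1,-2).

x(t) = -2K_1e^(6t) - K_2e^(-4t), z(t) = -3K_1e^(6t) - 2K_2e^(-4t)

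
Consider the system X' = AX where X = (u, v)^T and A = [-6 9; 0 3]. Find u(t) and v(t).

u(t) = c_1e^(-6t) - c_2e^(3t), v(t) = -c_2e^(3t)

Coefficient matrix A = [[-6, 9], [0, 3]].
Characteristic polynomial det(A - λI) = λ^2 + 3λ - 18 = 0.
Eigenvalues λ = -6, 3.
For λ=-6: (A-λI) row 1 is [0, 9], so an eigenvector is (1, 0).
For λ=3: (A-λI) row 1 is [-9, 9], so an eigenvector is (-1, -1).
General solution: c_1e^(-6t)(1,0) + c_2e^(3t)(-1,-1).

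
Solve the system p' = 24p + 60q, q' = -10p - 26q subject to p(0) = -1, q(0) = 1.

Coefficient matrix A = [[24, 60], [-10, -26]].
Characteristic polynomial det(A - λI) = λ^2 + 2λ - 24 = 0.
Eigenvalues λ = -6, 4.
For λ=-6: (A-λI) row 1 is [30, 60], so an eigenvector is (2, -1).
For λ=4: (A-λI) row 1 is [20, 60], so an eigenvector is (-3, 1).
General solution: C_1e^(-6t)(2,-1) + C_2e^(4t)(-3,1).
Applying p(0)=-1, q(0)=1 gives C_1=-2, C_2=-1.

p(t) = 3e^(4t) - 4e^(-6t), q(t) = -e^(4t) + 2e^(-6t)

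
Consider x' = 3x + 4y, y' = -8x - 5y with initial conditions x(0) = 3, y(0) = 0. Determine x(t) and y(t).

Coefficient matrix A = [[3, 4], [-8, -5]].
Characteristic polynomial det(A - λI) = λ^2 + 2λ + 17 = 0.
Eigenvalues λ = -1 ± 4i (complex conjugate pair).
For λ=-1+4i: an eigenvector is (0,-1) - i(-1,1) = (0 + i, -1 - i).
A real fundamental pair from Re and Im of e^((-1+4i)t)v: X_1 = e^(-t)(cos(4t)·(0,-1) + sin(4t)·(-1,1)), X_2 = e^(-t)(sin(4t)·(0,-1) - cos(4t)·(-1,1)).
General solution: C_1X_1 + C_2X_2.
Applying x(0)=3, y(0)=0 gives C_1=-3, C_2=3.

x(t) = 3e^(-t)sin(4t) + 3e^(-t)cos(4t), y(t) = -6e^(-t)sin(4t)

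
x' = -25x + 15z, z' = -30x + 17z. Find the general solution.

Coefficient matrix A = [[-25, 15], [-30, 17]].
Characteristic polynomial det(A - λI) = λ^2 + 8λ + 25 = 0.
Eigenvalues λ = -4 ± 3i (complex conjugate pair).
For λ=-4+3i: an eigenvector is (-1,-1) - i(2,3) = (-1 - 2i, -1 - 3i).
A real fundamental pair from Re and Im of e^((-4+3i)t)v: X_1 = e^(-4t)(cos(3t)·(-1,-1) + sin(3t)·(2,3)), X_2 = e^(-4t)(sin(3t)·(-1,-1) - cos(3t)·(2,3)).
General solution: c_1X_1 + c_2X_2.

x(t) = 2c_1e^(-4t)sin(3t) - c_1e^(-4t)cos(3t) - c_2e^(-4t)sin(3t) - 2c_2e^(-4t)cos(3t), z(t) = 3c_1e^(-4t)sin(3t) - c_1e^(-4t)cos(3t) - c_2e^(-4t)sin(3t) - 3c_2e^(-4t)cos(3t)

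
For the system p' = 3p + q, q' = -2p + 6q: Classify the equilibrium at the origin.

unstable node

A = [[3,1],[-2,6]]; det(A-λI) = λ^2 - 9λ + 20.
λ = 5, 4: both positive.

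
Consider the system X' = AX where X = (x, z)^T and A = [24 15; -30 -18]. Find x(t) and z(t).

x(t) = -2C_1e^(3t)sin(3t) - C_1e^(3t)cos(3t) - C_2e^(3t)sin(3t) + 2C_2e^(3t)cos(3t), z(t) = 3C_1e^(3t)sin(3t) + C_1e^(3t)cos(3t) + C_2e^(3t)sin(3t) - 3C_2e^(3t)cos(3t)

Coefficient matrix A = [[24, 15], [-30, -18]].
Characteristic polynomial det(A - λI) = λ^2 - 6λ + 18 = 0.
Eigenvalues λ = 3 ± 3i (complex conjugate pair).
For λ=3+3i: an eigenvector is (-1,1) - i(-2,3) = (-1 + 2i, 1 - 3i).
A real fundamental pair from Re and Im of e^((3+3i)t)v: X_1 = e^(3t)(cos(3t)·(-1,1) + sin(3t)·(-2,3)), X_2 = e^(3t)(sin(3t)·(-1,1) - cos(3t)·(-2,3)).
General solution: C_1X_1 + C_2X_2.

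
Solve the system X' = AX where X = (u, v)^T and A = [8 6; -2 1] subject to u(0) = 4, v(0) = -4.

u(t) = -8e^(5t) + 12e^(4t), v(t) = 4e^(5t) - 8e^(4t)

Coefficient matrix A = [[8, 6], [-2, 1]].
Characteristic polynomial det(A - λI) = λ^2 - 9λ + 20 = 0.
Eigenvalues λ = 4, 5.
For λ=4: (A-λI) row 1 is [4, 6], so an eigenvector is (3, -2).
For λ=5: (A-λI) row 1 is [3, 6], so an eigenvector is (2, -1).
General solution: C_1e^(4t)(3,-2) + C_2e^(5t)(2,-1).
Applying u(0)=4, v(0)=-4 gives C_1=4, C_2=-4.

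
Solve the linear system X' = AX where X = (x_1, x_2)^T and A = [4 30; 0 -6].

Coefficient matrix A = [[4, 30], [0, -6]].
Characteristic polynomial det(A - λI) = λ^2 + 2λ - 24 = 0.
Eigenvalues λ = 4, -6.
For λ=4: (A-λI) row 1 is [0, 30], so an eigenvector is (1, 0).
For λ=-6: (A-λI) row 1 is [10, 30], so an eigenvector is (-3, 1).
General solution: c_1e^(4t)(1,0) + c_2e^(-6t)(-3,1).

x_1(t) = c_1e^(4t) - 3c_2e^(-6t), x_2(t) = c_2e^(-6t)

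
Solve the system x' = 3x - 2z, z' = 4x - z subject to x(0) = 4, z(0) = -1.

x(t) = 5e^(t)sin(2t) + 4e^(t)cos(2t), z(t) = 9e^(t)sin(2t) - e^(t)cos(2t)

Coefficient matrix A = [[3, -2], [4, -1]].
Characteristic polynomial det(A - λI) = λ^2 - 2λ + 5 = 0.
Eigenvalues λ = 1 ± 2i (complex conjugate pair).
For λ=1+2i: an eigenvector is (0,-1) - i(1,1) = (0 - i, -1 - i).
A real fundamental pair from Re and Im of e^((1+2i)t)v: X_1 = e^(t)(cos(2t)·(0,-1) + sin(2t)·(1,1)), X_2 = e^(t)(sin(2t)·(0,-1) - cos(2t)·(1,1)).
General solution: C_1X_1 + C_2X_2.
Applying x(0)=4, z(0)=-1 gives C_1=5, C_2=-4.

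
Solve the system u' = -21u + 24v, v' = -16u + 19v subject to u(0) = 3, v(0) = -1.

Coefficient matrix A = [[-21, 24], [-16, 19]].
Characteristic polynomial det(A - λI) = λ^2 + 2λ - 15 = 0.
Eigenvalues λ = 3, -5.
For λ=3: (A-λI) row 1 is [-24, 24], so an eigenvector is (-1, -1).
For λ=-5: (A-λI) row 1 is [-16, 24], so an eigenvector is (3, 2).
General solution: c_1e^(3t)(-1,-1) + c_2e^(-5t)(3,2).
Applying u(0)=3, v(0)=-1 gives c_1=9, c_2=4.

u(t) = -9e^(3t) + 12e^(-5t), v(t) = -9e^(3t) + 8e^(-5t)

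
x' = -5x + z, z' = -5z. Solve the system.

x(t) = C_1e^(-5t) + C_2te^(-5t) - 3C_2e^(-5t), z(t) = C_2e^(-5t)

Coefficient matrix A = [[-5, 1], [0, -5]].
Characteristic polynomial det(A - λI) = λ^2 + 10λ + 25 = 0.
Single eigenvalue λ = -5 with algebraic multiplicity 2.
Eigenvector v = (1,0); generalized eigenvector w with (A-λI)w=v is (-3,1).
General solution: e^(-5t)[C_1·v + C_2·(t·v + w)].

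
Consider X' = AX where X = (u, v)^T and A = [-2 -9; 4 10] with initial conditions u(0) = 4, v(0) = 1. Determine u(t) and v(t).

Coefficient matrix A = [[-2, -9], [4, 10]].
Characteristic polynomial det(A - λI) = λ^2 - 8λ + 16 = 0.
Single eigenvalue λ = 4 with algebraic multiplicity 2.
Eigenvector v = (-3,2); generalized eigenvector w with (A-λI)w=v is (2,-1).
General solution: e^(4t)[C_1·v + C_2·(t·v + w)].
Applying u(0)=4, v(0)=1 gives C_1=6, C_2=11.

u(t) = -33te^(4t) + 4e^(4t), v(t) = 22te^(4t) + e^(4t)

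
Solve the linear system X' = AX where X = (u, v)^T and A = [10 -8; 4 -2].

u(t) = 2K_1e^(6t) - K_2e^(2t), v(t) = K_1e^(6t) - K_2e^(2t)

Coefficient matrix A = [[10, -8], [4, -2]].
Characteristic polynomial det(A - λI) = λ^2 - 8λ + 12 = 0.
Eigenvalues λ = 6, 2.
For λ=6: (A-λI) row 1 is [4, -8], so an eigenvector is (2, 1).
For λ=2: (A-λI) row 1 is [8, -8], so an eigenvector is (-1, -1).
General solution: K_1e^(6t)(2,1) + K_2e^(2t)(-1,-1).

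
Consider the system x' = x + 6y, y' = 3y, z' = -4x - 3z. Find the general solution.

x(t) = C_1e^(t) + 3C_2e^(3t), y(t) = C_2e^(3t), z(t) = -C_1e^(t) - 2C_2e^(3t) + C_3e^(-3t)

Coefficient matrix A = [[1, 6, 0], [0, 3, 0], [-4, 0, -3]].
det(A - λI) = 0 gives eigenvalues λ = 1, 3, -3.
For λ=1: eigenvector (1,0,-1).
For λ=3: eigenvector (3,1,-2).
For λ=-3: eigenvector (0,0,1).
General solution: C_1e^(t)(1,0,-1) + C_2e^(3t)(3,1,-2) + C_3e^(-3t)(0,0,1).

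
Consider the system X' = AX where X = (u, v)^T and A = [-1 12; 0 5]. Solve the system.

Coefficient matrix A = [[-1, 12], [0, 5]].
Characteristic polynomial det(A - λI) = λ^2 - 4λ - 5 = 0.
Eigenvalues λ = -1, 5.
For λ=-1: (A-λI) row 1 is [0, 12], so an eigenvector is (-1, 0).
For λ=5: (A-λI) row 1 is [-6, 12], so an eigenvector is (2, 1).
General solution: C_1e^(-t)(-1,0) + C_2e^(5t)(2,1).

u(t) = -C_1e^(-t) + 2C_2e^(5t), v(t) = C_2e^(5t)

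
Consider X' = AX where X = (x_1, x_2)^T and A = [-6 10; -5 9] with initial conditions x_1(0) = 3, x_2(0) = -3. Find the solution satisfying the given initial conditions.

Coefficient matrix A = [[-6, 10], [-5, 9]].
Characteristic polynomial det(A - λI) = λ^2 - 3λ - 4 = 0.
Eigenvalues λ = 4, -1.
For λ=4: (A-λI) row 1 is [-10, 10], so an eigenvector is (-1, -1).
For λ=-1: (A-λI) row 1 is [-5, 10], so an eigenvector is (2, 1).
General solution: C_1e^(4t)(-1,-1) + C_2e^(-t)(2,1).
Applying x_1(0)=3, x_2(0)=-3 gives C_1=9, C_2=6.

x_1(t) = -9e^(4t) + 12e^(-t), x_2(t) = -9e^(4t) + 6e^(-t)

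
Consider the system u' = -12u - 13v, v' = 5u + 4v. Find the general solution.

u(t) = -2K_1e^(-4t)sin(t) - 3K_1e^(-4t)cos(t) - 3K_2e^(-4t)sin(t) + 2K_2e^(-4t)cos(t), v(t) = K_1e^(-4t)sin(t) + 2K_1e^(-4t)cos(t) + 2K_2e^(-4t)sin(t) - K_2e^(-4t)cos(t)

Coefficient matrix A = [[-12, -13], [5, 4]].
Characteristic polynomial det(A - λI) = λ^2 + 8λ + 17 = 0.
Eigenvalues λ = -4 ± i (complex conjugate pair).
For λ=-4+i: an eigenvector is (-3,2) - i(-2,1) = (-3 + 2i, 2 - i).
A real fundamental pair from Re and Im of e^((-4+i)t)v: X_1 = e^(-4t)(cos(t)·(-3,2) + sin(t)·(-2,1)), X_2 = e^(-4t)(sin(t)·(-3,2) - cos(t)·(-2,1)).
General solution: K_1X_1 + K_2X_2.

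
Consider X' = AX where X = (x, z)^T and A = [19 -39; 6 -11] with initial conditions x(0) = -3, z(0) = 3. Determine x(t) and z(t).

x(t) = -54e^(4t)sin(3t) - 3e^(4t)cos(3t), z(t) = -21e^(4t)sin(3t) + 3e^(4t)cos(3t)

Coefficient matrix A = [[19, -39], [6, -11]].
Characteristic polynomial det(A - λI) = λ^2 - 8λ + 25 = 0.
Eigenvalues λ = 4 ± 3i (complex conjugate pair).
For λ=4+3i: an eigenvector is (3,1) - i(2,1) = (3 - 2i, 1 - i).
A real fundamental pair from Re and Im of e^((4+3i)t)v: X_1 = e^(4t)(cos(3t)·(3,1) + sin(3t)·(2,1)), X_2 = e^(4t)(sin(3t)·(3,1) - cos(3t)·(2,1)).
General solution: C_1X_1 + C_2X_2.
Applying x(0)=-3, z(0)=3 gives C_1=-9, C_2=-12.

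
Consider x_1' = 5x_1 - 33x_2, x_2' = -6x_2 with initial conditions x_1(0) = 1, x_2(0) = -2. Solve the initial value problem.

Coefficient matrix A = [[5, -33], [0, -6]].
Characteristic polynomial det(A - λI) = λ^2 + λ - 30 = 0.
Eigenvalues λ = 5, -6.
For λ=5: (A-λI) row 1 is [0, -33], so an eigenvector is (-1, 0).
For λ=-6: (A-λI) row 1 is [11, -33], so an eigenvector is (-3, -1).
General solution: C_1e^(5t)(-1,0) + C_2e^(-6t)(-3,-1).
Applying x_1(0)=1, x_2(0)=-2 gives C_1=-7, C_2=2.

x_1(t) = 7e^(5t) - 6e^(-6t), x_2(t) = -2e^(-6t)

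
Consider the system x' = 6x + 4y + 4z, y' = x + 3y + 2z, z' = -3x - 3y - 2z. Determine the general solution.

Coefficient matrix A = [[6, 4, 4], [1, 3, 2], [-3, -3, -2]].
det(A - λI) = 0 gives eigenvalues λ = 2, 1, 4.
For λ=2: eigenvector (1,-1,0).
For λ=1: eigenvector (0,1,-1).
For λ=4: eigenvector (2,0,-1).
General solution: K_1e^(2t)(1,-1,0) + K_2e^(t)(0,1,-1) + K_3e^(4t)(2,0,-1).

x(t) = K_1e^(2t) + 2K_3e^(4t), y(t) = -K_1e^(2t) + K_2e^(t), z(t) = -K_2e^(t) - K_3e^(4t)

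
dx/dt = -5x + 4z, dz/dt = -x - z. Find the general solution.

x(t) = -2c_1e^(-3t) - 2c_2te^(-3t) - 3c_2e^(-3t), z(t) = -c_1e^(-3t) - c_2te^(-3t) - 2c_2e^(-3t)

Coefficient matrix A = [[-5, 4], [-1, -1]].
Characteristic polynomial det(A - λI) = λ^2 + 6λ + 9 = 0.
Single eigenvalue λ = -3 with algebraic multiplicity 2.
Eigenvector v = (-2,-1); generalized eigenvector w with (A-λI)w=v is (-3,-2).
General solution: e^(-3t)[c_1·v + c_2·(t·v + w)].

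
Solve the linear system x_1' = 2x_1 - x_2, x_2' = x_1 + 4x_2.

Coefficient matrix A = [[2, -1], [1, 4]].
Characteristic polynomial det(A - λI) = λ^2 - 6λ + 9 = 0.
Single eigenvalue λ = 3 with algebraic multiplicity 2.
Eigenvector v = (-1,1); generalized eigenvector w with (A-λI)w=v is (-2,3).
General solution: e^(3t)[K_1·v + K_2·(t·v + w)].

x_1(t) = -K_1e^(3t) - K_2te^(3t) - 2K_2e^(3t), x_2(t) = K_1e^(3t) + K_2te^(3t) + 3K_2e^(3t)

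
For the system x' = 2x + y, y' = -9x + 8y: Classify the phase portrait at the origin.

unstable improper node

A = [[2,1],[-9,8]]; det(A-λI) = λ^2 - 10λ + 25.
repeated λ = 5 with a single eigenvector.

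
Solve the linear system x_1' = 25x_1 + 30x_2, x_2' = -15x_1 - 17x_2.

Coefficient matrix A = [[25, 30], [-15, -17]].
Characteristic polynomial det(A - λI) = λ^2 - 8λ + 25 = 0.
Eigenvalues λ = 4 ± 3i (complex conjugate pair).
For λ=4+3i: an eigenvector is (3,-2) - i(1,-1) = (3 - i, -2 + i).
A real fundamental pair from Re and Im of e^((4+3i)t)v: X_1 = e^(4t)(cos(3t)·(3,-2) + sin(3t)·(1,-1)), X_2 = e^(4t)(sin(3t)·(3,-2) - cos(3t)·(1,-1)).
General solution: K_1X_1 + K_2X_2.

x_1(t) = K_1e^(4t)sin(3t) + 3K_1e^(4t)cos(3t) + 3K_2e^(4t)sin(3t) - K_2e^(4t)cos(3t), x_2(t) = -K_1e^(4t)sin(3t) - 2K_1e^(4t)cos(3t) - 2K_2e^(4t)sin(3t) + K_2e^(4t)cos(3t)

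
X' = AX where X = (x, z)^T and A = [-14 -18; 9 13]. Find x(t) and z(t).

x(t) = 2K_1e^(-5t) - K_2e^(4t), z(t) = -K_1e^(-5t) + K_2e^(4t)

Coefficient matrix A = [[-14, -18], [9, 13]].
Characteristic polynomial det(A - λI) = λ^2 + λ - 20 = 0.
Eigenvalues λ = -5, 4.
For λ=-5: (A-λI) row 1 is [-9, -18], so an eigenvector is (2, -1).
For λ=4: (A-λI) row 1 is [-18, -18], so an eigenvector is (-1, 1).
General solution: K_1e^(-5t)(2,-1) + K_2e^(4t)(-1,1).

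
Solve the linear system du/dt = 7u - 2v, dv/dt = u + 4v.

Coefficient matrix A = [[7, -2], [1, 4]].
Characteristic polynomial det(A - λI) = λ^2 - 11λ + 30 = 0.
Eigenvalues λ = 6, 5.
For λ=6: (A-λI) row 1 is [1, -2], so an eigenvector is (-2, -1).
For λ=5: (A-λI) row 1 is [2, -2], so an eigenvector is (1, 1).
General solution: K_1e^(6t)(-2,-1) + K_2e^(5t)(1,1).

u(t) = -2K_1e^(6t) + K_2e^(5t), v(t) = -K_1e^(6t) + K_2e^(5t)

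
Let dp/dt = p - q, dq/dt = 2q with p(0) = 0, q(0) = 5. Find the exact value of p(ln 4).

-60

A = [[1,-1],[0,2]]; eigenvalues λ = 2, 1.
Eigenvectors: (-1,1) for λ=2, (-1,0) for λ=1.
From the initial condition, c_1 = 5, c_2 = -5.
p(ln 4) = (5)(4^2)(-1) + (-5)(4^1)(-1) = -60.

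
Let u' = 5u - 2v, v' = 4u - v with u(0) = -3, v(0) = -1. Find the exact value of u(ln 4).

A = [[5,-2],[4,-1]]; eigenvalues λ = 1, 3.
Eigenvectors: (1,2) for λ=1, (1,1) for λ=3.
From the initial condition, c_1 = 2, c_2 = -5.
u(ln 4) = (2)(4^1)(1) + (-5)(4^3)(1) = -312.

-312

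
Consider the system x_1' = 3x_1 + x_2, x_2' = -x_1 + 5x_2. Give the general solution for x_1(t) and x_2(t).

Coefficient matrix A = [[3, 1], [-1, 5]].
Characteristic polynomial det(A - λI) = λ^2 - 8λ + 16 = 0.
Single eigenvalue λ = 4 with algebraic multiplicity 2.
Eigenvector v = (-1,-1); generalized eigenvector w with (A-λI)w=v is (-1,-2).
General solution: e^(4t)[c_1·v + c_2·(t·v + w)].

x_1(t) = -c_1e^(4t) - c_2te^(4t) - c_2e^(4t), x_2(t) = -c_1e^(4t) - c_2te^(4t) - 2c_2e^(4t)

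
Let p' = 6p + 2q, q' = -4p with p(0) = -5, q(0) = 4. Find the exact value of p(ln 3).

A = [[6,2],[-4,0]]; eigenvalues λ = 4, 2.
Eigenvectors: (1,-1) for λ=4, (-1,2) for λ=2.
From the initial condition, c_1 = -6, c_2 = -1.
p(ln 3) = (-6)(3^4)(1) + (-1)(3^2)(-1) = -477.

-477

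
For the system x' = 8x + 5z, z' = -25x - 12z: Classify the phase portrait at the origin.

stable spiral

A = [[8,5],[-25,-12]]; det(A-λI) = λ^2 + 4λ + 29.
λ = -2 ± 5i: negative real part.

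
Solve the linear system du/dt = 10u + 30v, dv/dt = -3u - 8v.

Coefficient matrix A = [[10, 30], [-3, -8]].
Characteristic polynomial det(A - λI) = λ^2 - 2λ + 10 = 0.
Eigenvalues λ = 1 ± 3i (complex conjugate pair).
For λ=1+3i: an eigenvector is (1,0) - i(3,-1) = (1 - 3i, 0 + i).
A real fundamental pair from Re and Im of e^((1+3i)t)v: X_1 = e^(t)(cos(3t)·(1,0) + sin(3t)·(3,-1)), X_2 = e^(t)(sin(3t)·(1,0) - cos(3t)·(3,-1)).
General solution: K_1X_1 + K_2X_2.

u(t) = 3K_1e^(t)sin(3t) + K_1e^(t)cos(3t) + K_2e^(t)sin(3t) - 3K_2e^(t)cos(3t), v(t) = -K_1e^(t)sin(3t) + K_2e^(t)cos(3t)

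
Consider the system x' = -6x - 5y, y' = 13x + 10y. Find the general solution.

Coefficient matrix A = [[-6, -5], [13, 10]].
Characteristic polynomial det(A - λI) = λ^2 - 4λ + 5 = 0.
Eigenvalues λ = 2 ± i (complex conjugate pair).
For λ=2+i: an eigenvector is (1,-2) - i(2,-3) = (1 - 2i, -2 + 3i).
A real fundamental pair from Re and Im of e^((2+i)t)v: X_1 = e^(2t)(cos(t)·(1,-2) + sin(t)·(2,-3)), X_2 = e^(2t)(sin(t)·(1,-2) - cos(t)·(2,-3)).
General solution: c_1X_1 + c_2X_2.

x(t) = 2c_1e^(2t)sin(t) + c_1e^(2t)cos(t) + c_2e^(2t)sin(t) - 2c_2e^(2t)cos(t), y(t) = -3c_1e^(2t)sin(t) - 2c_1e^(2t)cos(t) - 2c_2e^(2t)sin(t) + 3c_2e^(2t)cos(t)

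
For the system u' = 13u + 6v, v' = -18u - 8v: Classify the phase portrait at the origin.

unstable node

A = [[13,6],[-18,-8]]; det(A-λI) = λ^2 - 5λ + 4.
λ = 4, 1: both positive.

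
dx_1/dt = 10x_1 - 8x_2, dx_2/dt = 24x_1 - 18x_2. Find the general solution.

Coefficient matrix A = [[10, -8], [24, -18]].
Characteristic polynomial det(A - λI) = λ^2 + 8λ + 12 = 0.
Eigenvalues λ = -6, -2.
For λ=-6: (A-λI) row 1 is [16, -8], so an eigenvector is (-1, -2).
For λ=-2: (A-λI) row 1 is [12, -8], so an eigenvector is (-2, -3).
General solution: c_1e^(-6t)(-1,-2) + c_2e^(-2t)(-2,-3).

x_1(t) = -c_1e^(-6t) - 2c_2e^(-2t), x_2(t) = -2c_1e^(-6t) - 3c_2e^(-2t)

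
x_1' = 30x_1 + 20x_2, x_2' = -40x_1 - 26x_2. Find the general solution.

Coefficient matrix A = [[30, 20], [-40, -26]].
Characteristic polynomial det(A - λI) = λ^2 - 4λ + 20 = 0.
Eigenvalues λ = 2 ± 4i (complex conjugate pair).
For λ=2+4i: an eigenvector is (-2,3) - i(1,-1) = (-2 - i, 3 + i).
A real fundamental pair from Re and Im of e^((2+4i)t)v: X_1 = e^(2t)(cos(4t)·(-2,3) + sin(4t)·(1,-1)), X_2 = e^(2t)(sin(4t)·(-2,3) - cos(4t)·(1,-1)).
General solution: K_1X_1 + K_2X_2.

x_1(t) = K_1e^(2t)sin(4t) - 2K_1e^(2t)cos(4t) - 2K_2e^(2t)sin(4t) - K_2e^(2t)cos(4t), x_2(t) = -K_1e^(2t)sin(4t) + 3K_1e^(2t)cos(4t) + 3K_2e^(2t)sin(4t) + K_2e^(2t)cos(4t)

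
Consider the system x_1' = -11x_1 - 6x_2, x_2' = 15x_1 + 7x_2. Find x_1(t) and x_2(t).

Coefficient matrix A = [[-11, -6], [15, 7]].
Characteristic polynomial det(A - λI) = λ^2 + 4λ + 13 = 0.
Eigenvalues λ = -2 ± 3i (complex conjugate pair).
For λ=-2+3i: an eigenvector is (-1,1) - i(1,-2) = (-1 - i, 1 + 2i).
A real fundamental pair from Re and Im of e^((-2+3i)t)v: X_1 = e^(-2t)(cos(3t)·(-1,1) + sin(3t)·(1,-2)), X_2 = e^(-2t)(sin(3t)·(-1,1) - cos(3t)·(1,-2)).
General solution: C_1X_1 + C_2X_2.

x_1(t) = C_1e^(-2t)sin(3t) - C_1e^(-2t)cos(3t) - C_2e^(-2t)sin(3t) - C_2e^(-2t)cos(3t), x_2(t) = -2C_1e^(-2t)sin(3t) + C_1e^(-2t)cos(3t) + C_2e^(-2t)sin(3t) + 2C_2e^(-2t)cos(3t)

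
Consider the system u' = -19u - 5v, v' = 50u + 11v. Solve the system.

Coefficient matrix A = [[-19, -5], [50, 11]].
Characteristic polynomial det(A - λI) = λ^2 + 8λ + 41 = 0.
Eigenvalues λ = -4 ± 5i (complex conjugate pair).
For λ=-4+5i: an eigenvector is (0,1) - i(-1,3) = (0 + i, 1 - 3i).
A real fundamental pair from Re and Im of e^((-4+5i)t)v: X_1 = e^(-4t)(cos(5t)·(0,1) + sin(5t)·(-1,3)), X_2 = e^(-4t)(sin(5t)·(0,1) - cos(5t)·(-1,3)).
General solution: c_1X_1 + c_2X_2.

u(t) = -c_1e^(-4t)sin(5t) + c_2e^(-4t)cos(5t), v(t) = 3c_1e^(-4t)sin(5t) + c_1e^(-4t)cos(5t) + c_2e^(-4t)sin(5t) - 3c_2e^(-4t)cos(5t)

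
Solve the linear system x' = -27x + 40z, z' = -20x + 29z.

Coefficient matrix A = [[-27, 40], [-20, 29]].
Characteristic polynomial det(A - λI) = λ^2 - 2λ + 17 = 0.
Eigenvalues λ = 1 ± 4i (complex conjugate pair).
For λ=1+4i: an eigenvector is (-3,-2) - i(1,1) = (-3 - i, -2 - i).
A real fundamental pair from Re and Im of e^((1+4i)t)v: X_1 = e^(t)(cos(4t)·(-3,-2) + sin(4t)·(1,1)), X_2 = e^(t)(sin(4t)·(-3,-2) - cos(4t)·(1,1)).
General solution: c_1X_1 + c_2X_2.

x(t) = c_1e^(t)sin(4t) - 3c_1e^(t)cos(4t) - 3c_2e^(t)sin(4t) - c_2e^(t)cos(4t), z(t) = c_1e^(t)sin(4t) - 2c_1e^(t)cos(4t) - 2c_2e^(t)sin(4t) - c_2e^(t)cos(4t)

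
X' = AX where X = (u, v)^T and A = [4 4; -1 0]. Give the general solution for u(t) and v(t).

u(t) = -2K_1e^(2t) - 2K_2te^(2t) + K_2e^(2t), v(t) = K_1e^(2t) + K_2te^(2t) - K_2e^(2t)

Coefficient matrix A = [[4, 4], [-1, 0]].
Characteristic polynomial det(A - λI) = λ^2 - 4λ + 4 = 0.
Single eigenvalue λ = 2 with algebraic multiplicity 2.
Eigenvector v = (-2,1); generalized eigenvector w with (A-λI)w=v is (1,-1).
General solution: e^(2t)[K_1·v + K_2·(t·v + w)].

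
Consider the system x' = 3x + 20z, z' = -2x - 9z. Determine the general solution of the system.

x(t) = -3c_1e^(-3t)sin(2t) - c_1e^(-3t)cos(2t) - c_2e^(-3t)sin(2t) + 3c_2e^(-3t)cos(2t), z(t) = c_1e^(-3t)sin(2t) - c_2e^(-3t)cos(2t)

Coefficient matrix A = [[3, 20], [-2, -9]].
Characteristic polynomial det(A - λI) = λ^2 + 6λ + 13 = 0.
Eigenvalues λ = -3 ± 2i (complex conjugate pair).
For λ=-3+2i: an eigenvector is (-1,0) - i(-3,1) = (-1 + 3i, 0 - i).
A real fundamental pair from Re and Im of e^((-3+2i)t)v: X_1 = e^(-3t)(cos(2t)·(-1,0) + sin(2t)·(-3,1)), X_2 = e^(-3t)(sin(2t)·(-1,0) - cos(2t)·(-3,1)).
General solution: c_1X_1 + c_2X_2.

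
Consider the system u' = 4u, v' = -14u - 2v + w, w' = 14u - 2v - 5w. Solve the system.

u(t) = c_3e^(4t), v(t) = -c_1e^(-4t) + c_2e^(-3t) - 2c_3e^(4t), w(t) = 2c_1e^(-4t) - c_2e^(-3t) + 2c_3e^(4t)

Coefficient matrix A = [[4, 0, 0], [-14, -2, 1], [14, -2, -5]].
det(A - λI) = 0 gives eigenvalues λ = -4, -3, 4.
For λ=-4: eigenvector (0,-1,2).
For λ=-3: eigenvector (0,1,-1).
For λ=4: eigenvector (1,-2,2).
General solution: c_1e^(-4t)(0,-1,2) + c_2e^(-3t)(0,1,-1) + c_3e^(4t)(1,-2,2).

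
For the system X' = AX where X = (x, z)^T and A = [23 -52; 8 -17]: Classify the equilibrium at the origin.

A = [[23,-52],[8,-17]]; det(A-λI) = λ^2 - 6λ + 25.
λ = 3 ± 4i: positive real part.

unstable spiral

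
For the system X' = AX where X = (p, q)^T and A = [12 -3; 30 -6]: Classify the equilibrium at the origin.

unstable spiral

A = [[12,-3],[30,-6]]; det(A-λI) = λ^2 - 6λ + 18.
λ = 3 ± 3i: positive real part.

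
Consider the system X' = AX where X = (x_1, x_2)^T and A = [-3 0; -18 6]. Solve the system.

Coefficient matrix A = [[-3, 0], [-18, 6]].
Characteristic polynomial det(A - λI) = λ^2 - 3λ - 18 = 0.
Eigenvalues λ = 6, -3.
For λ=6: (A-λI) row 1 is [-9, 0], so an eigenvector is (0, -1).
For λ=-3: (A-λI) row 2 is [-18, 9], so an eigenvector is (1, 2).
General solution: c_1e^(6t)(0,-1) + c_2e^(-3t)(1,2).

x_1(t) = c_2e^(-3t), x_2(t) = -c_1e^(6t) + 2c_2e^(-3t)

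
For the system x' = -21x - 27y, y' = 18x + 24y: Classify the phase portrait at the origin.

A = [[-21,-27],[18,24]]; det(A-λI) = λ^2 - 3λ - 18.
λ = -3, 6: opposite signs.

saddle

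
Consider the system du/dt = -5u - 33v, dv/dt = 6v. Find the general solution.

u(t) = -C_1e^(-5t) + 3C_2e^(6t), v(t) = -C_2e^(6t)

Coefficient matrix A = [[-5, -33], [0, 6]].
Characteristic polynomial det(A - λI) = λ^2 - λ - 30 = 0.
Eigenvalues λ = -5, 6.
For λ=-5: (A-λI) row 1 is [0, -33], so an eigenvector is (-1, 0).
For λ=6: (A-λI) row 1 is [-11, -33], so an eigenvector is (3, -1).
General solution: C_1e^(-5t)(-1,0) + C_2e^(6t)(3,-1).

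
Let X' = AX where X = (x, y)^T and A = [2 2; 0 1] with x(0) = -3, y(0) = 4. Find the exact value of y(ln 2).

8

A = [[2,2],[0,1]]; eigenvalues λ = 2, 1.
Eigenvectors: (1,0) for λ=2, (2,-1) for λ=1.
From the initial condition, c_1 = 5, c_2 = -4.
y(ln 2) = (5)(2^2)(0) + (-4)(2^1)(-1) = 8.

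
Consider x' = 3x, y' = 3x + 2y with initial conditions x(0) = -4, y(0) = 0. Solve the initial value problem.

x(t) = -4e^(3t), y(t) = -12e^(3t) + 12e^(2t)

Coefficient matrix A = [[3, 0], [3, 2]].
Characteristic polynomial det(A - λI) = λ^2 - 5λ + 6 = 0.
Eigenvalues λ = 3, 2.
For λ=3: (A-λI) row 2 is [3, -1], so an eigenvector is (-1, -3).
For λ=2: (A-λI) row 1 is [1, 0], so an eigenvector is (0, -1).
General solution: C_1e^(3t)(-1,-3) + C_2e^(2t)(0,-1).
Applying x(0)=-4, y(0)=0 gives C_1=4, C_2=-12.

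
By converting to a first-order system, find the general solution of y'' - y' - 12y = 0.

Let x_1 = y, x_2 = y'. Then x_1' = x_2 and x_2' = 12x_1 + x_2.
A = [[0,1],[12,1]]; det(A-λI) = λ^2 - λ - 12.
Eigenvalues λ = 4, -3 with eigenvectors (1,4), (1,-3).

y(t) = K_1e^(4t) + K_2e^(-3t)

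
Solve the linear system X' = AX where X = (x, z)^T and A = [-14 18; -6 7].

Coefficient matrix A = [[-14, 18], [-6, 7]].
Characteristic polynomial det(A - λI) = λ^2 + 7λ + 10 = 0.
Eigenvalues λ = -5, -2.
For λ=-5: (A-λI) row 1 is [-9, 18], so an eigenvector is (-2, -1).
For λ=-2: (A-λI) row 1 is [-12, 18], so an eigenvector is (3, 2).
General solution: C_1e^(-5t)(-2,-1) + C_2e^(-2t)(3,2).

x(t) = -2C_1e^(-5t) + 3C_2e^(-2t), z(t) = -C_1e^(-5t) + 2C_2e^(-2t)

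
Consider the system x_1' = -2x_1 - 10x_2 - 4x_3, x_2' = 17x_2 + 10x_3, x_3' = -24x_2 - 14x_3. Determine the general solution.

Coefficient matrix A = [[-2, -10, -4], [0, 17, 10], [0, -24, -14]].
det(A - λI) = 0 gives eigenvalues λ = -2, 1, 2.
For λ=-2: eigenvector (1,0,0).
For λ=1: eigenvector (-6,5,-8).
For λ=2: eigenvector (-2,2,-3).
General solution: K_1e^(-2t)(1,0,0) + K_2e^(t)(-6,5,-8) + K_3e^(2t)(-2,2,-3).

x_1(t) = K_1e^(-2t) - 6K_2e^(t) - 2K_3e^(2t), x_2(t) = 5K_2e^(t) + 2K_3e^(2t), x_3(t) = -8K_2e^(t) - 3K_3e^(2t)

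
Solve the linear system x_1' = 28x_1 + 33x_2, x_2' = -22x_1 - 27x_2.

x_1(t) = 3K_1e^(6t) - K_2e^(-5t), x_2(t) = -2K_1e^(6t) + K_2e^(-5t)

Coefficient matrix A = [[28, 33], [-22, -27]].
Characteristic polynomial det(A - λI) = λ^2 - λ - 30 = 0.
Eigenvalues λ = 6, -5.
For λ=6: (A-λI) row 1 is [22, 33], so an eigenvector is (3, -2).
For λ=-5: (A-λI) row 1 is [33, 33], so an eigenvector is (-1, 1).
General solution: K_1e^(6t)(3,-2) + K_2e^(-5t)(-1,1).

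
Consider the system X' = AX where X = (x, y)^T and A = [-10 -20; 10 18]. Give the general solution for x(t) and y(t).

Coefficient matrix A = [[-10, -20], [10, 18]].
Characteristic polynomial det(A - λI) = λ^2 - 8λ + 20 = 0.
Eigenvalues λ = 4 ± 2i (complex conjugate pair).
For λ=4+2i: an eigenvector is (-3,2) - i(1,-1) = (-3 - i, 2 + i).
A real fundamental pair from Re and Im of e^((4+2i)t)v: X_1 = e^(4t)(cos(2t)·(-3,2) + sin(2t)·(1,-1)), X_2 = e^(4t)(sin(2t)·(-3,2) - cos(2t)·(1,-1)).
General solution: c_1X_1 + c_2X_2.

x(t) = c_1e^(4t)sin(2t) - 3c_1e^(4t)cos(2t) - 3c_2e^(4t)sin(2t) - c_2e^(4t)cos(2t), y(t) = -c_1e^(4t)sin(2t) + 2c_1e^(4t)cos(2t) + 2c_2e^(4t)sin(2t) + c_2e^(4t)cos(2t)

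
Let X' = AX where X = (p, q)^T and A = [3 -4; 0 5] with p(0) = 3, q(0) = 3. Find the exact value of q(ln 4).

3072

A = [[3,-4],[0,5]]; eigenvalues λ = 5, 3.
Eigenvectors: (2,-1) for λ=5, (1,0) for λ=3.
From the initial condition, c_1 = -3, c_2 = 9.
q(ln 4) = (-3)(4^5)(-1) + (9)(4^3)(0) = 3072.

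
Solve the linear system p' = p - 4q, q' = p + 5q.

Coefficient matrix A = [[1, -4], [1, 5]].
Characteristic polynomial det(A - λI) = λ^2 - 6λ + 9 = 0.
Single eigenvalue λ = 3 with algebraic multiplicity 2.
Eigenvector v = (-2,1); generalized eigenvector w with (A-λI)w=v is (3,-1).
General solution: e^(3t)[C_1·v + C_2·(t·v + w)].

p(t) = -2C_1e^(3t) - 2C_2te^(3t) + 3C_2e^(3t), q(t) = C_1e^(3t) + C_2te^(3t) - C_2e^(3t)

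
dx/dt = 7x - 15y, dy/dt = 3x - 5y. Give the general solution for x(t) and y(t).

Coefficient matrix A = [[7, -15], [3, -5]].
Characteristic polynomial det(A - λI) = λ^2 - 2λ + 10 = 0.
Eigenvalues λ = 1 ± 3i (complex conjugate pair).
For λ=1+3i: an eigenvector is (1,0) - i(2,1) = (1 - 2i, 0 - i).
A real fundamental pair from Re and Im of e^((1+3i)t)v: X_1 = e^(t)(cos(3t)·(1,0) + sin(3t)·(2,1)), X_2 = e^(t)(sin(3t)·(1,0) - cos(3t)·(2,1)).
General solution: c_1X_1 + c_2X_2.

x(t) = 2c_1e^(t)sin(3t) + c_1e^(t)cos(3t) + c_2e^(t)sin(3t) - 2c_2e^(t)cos(3t), y(t) = c_1e^(t)sin(3t) - c_2e^(t)cos(3t)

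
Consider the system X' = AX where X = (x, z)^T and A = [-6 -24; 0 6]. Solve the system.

Coefficient matrix A = [[-6, -24], [0, 6]].
Characteristic polynomial det(A - λI) = λ^2 - 36 = 0.
Eigenvalues λ = -6, 6.
For λ=-6: (A-λI) row 1 is [0, -24], so an eigenvector is (-1, 0).
For λ=6: (A-λI) row 1 is [-12, -24], so an eigenvector is (2, -1).
General solution: K_1e^(-6t)(-1,0) + K_2e^(6t)(2,-1).

x(t) = -K_1e^(-6t) + 2K_2e^(6t), z(t) = -K_2e^(6t)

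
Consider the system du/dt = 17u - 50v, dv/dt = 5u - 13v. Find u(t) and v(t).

u(t) = 3K_1e^(2t)sin(5t) + K_1e^(2t)cos(5t) + K_2e^(2t)sin(5t) - 3K_2e^(2t)cos(5t), v(t) = K_1e^(2t)sin(5t) - K_2e^(2t)cos(5t)

Coefficient matrix A = [[17, -50], [5, -13]].
Characteristic polynomial det(A - λI) = λ^2 - 4λ + 29 = 0.
Eigenvalues λ = 2 ± 5i (complex conjugate pair).
For λ=2+5i: an eigenvector is (1,0) - i(3,1) = (1 - 3i, 0 - i).
A real fundamental pair from Re and Im of e^((2+5i)t)v: X_1 = e^(2t)(cos(5t)·(1,0) + sin(5t)·(3,1)), X_2 = e^(2t)(sin(5t)·(1,0) - cos(5t)·(3,1)).
General solution: K_1X_1 + K_2X_2.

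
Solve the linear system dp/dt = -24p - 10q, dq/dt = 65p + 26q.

p(t) = -C_1e^(t)sin(5t) - C_1e^(t)cos(5t) - C_2e^(t)sin(5t) + C_2e^(t)cos(5t), q(t) = 2C_1e^(t)sin(5t) + 3C_1e^(t)cos(5t) + 3C_2e^(t)sin(5t) - 2C_2e^(t)cos(5t)

Coefficient matrix A = [[-24, -10], [65, 26]].
Characteristic polynomial det(A - λI) = λ^2 - 2λ + 26 = 0.
Eigenvalues λ = 1 ± 5i (complex conjugate pair).
For λ=1+5i: an eigenvector is (-1,3) - i(-1,2) = (-1 + i, 3 - 2i).
A real fundamental pair from Re and Im of e^((1+5i)t)v: X_1 = e^(t)(cos(5t)·(-1,3) + sin(5t)·(-1,2)), X_2 = e^(t)(sin(5t)·(-1,3) - cos(5t)·(-1,2)).
General solution: C_1X_1 + C_2X_2.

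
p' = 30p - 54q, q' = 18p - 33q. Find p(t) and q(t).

p(t) = 3K_1e^(-6t) - 2K_2e^(3t), q(t) = 2K_1e^(-6t) - K_2e^(3t)

Coefficient matrix A = [[30, -54], [18, -33]].
Characteristic polynomial det(A - λI) = λ^2 + 3λ - 18 = 0.
Eigenvalues λ = -6, 3.
For λ=-6: (A-λI) row 1 is [36, -54], so an eigenvector is (3, 2).
For λ=3: (A-λI) row 1 is [27, -54], so an eigenvector is (-2, -1).
General solution: K_1e^(-6t)(3,2) + K_2e^(3t)(-2,-1).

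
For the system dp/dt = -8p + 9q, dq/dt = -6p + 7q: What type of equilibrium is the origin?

A = [[-8,9],[-6,7]]; det(A-λI) = λ^2 + λ - 2.
λ = 1, -2: opposite signs.

saddle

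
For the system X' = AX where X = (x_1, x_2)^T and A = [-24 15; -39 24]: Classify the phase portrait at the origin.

A = [[-24,15],[-39,24]]; det(A-λI) = λ^2 + 9.
λ = 0 ± 3i: zero real part.

center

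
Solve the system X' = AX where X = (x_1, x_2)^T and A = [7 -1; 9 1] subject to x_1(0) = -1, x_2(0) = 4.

Coefficient matrix A = [[7, -1], [9, 1]].
Characteristic polynomial det(A - λI) = λ^2 - 8λ + 16 = 0.
Single eigenvalue λ = 4 with algebraic multiplicity 2.
Eigenvector v = (1,3); generalized eigenvector w with (A-λI)w=v is (1,2).
General solution: e^(4t)[K_1·v + K_2·(t·v + w)].
Applying x_1(0)=-1, x_2(0)=4 gives K_1=6, K_2=-7.

x_1(t) = -7te^(4t) - e^(4t), x_2(t) = -21te^(4t) + 4e^(4t)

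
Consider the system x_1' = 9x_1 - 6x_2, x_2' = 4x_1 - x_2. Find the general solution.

x_1(t) = 3c_1e^(5t) + c_2e^(3t), x_2(t) = 2c_1e^(5t) + c_2e^(3t)

Coefficient matrix A = [[9, -6], [4, -1]].
Characteristic polynomial det(A - λI) = λ^2 - 8λ + 15 = 0.
Eigenvalues λ = 5, 3.
For λ=5: (A-λI) row 1 is [4, -6], so an eigenvector is (3, 2).
For λ=3: (A-λI) row 1 is [6, -6], so an eigenvector is (1, 1).
General solution: c_1e^(5t)(3,2) + c_2e^(3t)(1,1).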